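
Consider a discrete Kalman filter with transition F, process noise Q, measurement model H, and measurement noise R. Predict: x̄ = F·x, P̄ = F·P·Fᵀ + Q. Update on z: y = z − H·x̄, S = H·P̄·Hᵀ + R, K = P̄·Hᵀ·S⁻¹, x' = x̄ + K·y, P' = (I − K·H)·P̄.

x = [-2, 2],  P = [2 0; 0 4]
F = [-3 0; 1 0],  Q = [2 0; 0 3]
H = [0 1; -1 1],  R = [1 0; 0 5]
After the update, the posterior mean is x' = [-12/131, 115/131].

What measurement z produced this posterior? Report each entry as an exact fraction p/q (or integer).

z = [1, 2]

x̄ = F·x = [6, -2]
P̄ = F·P·Fᵀ + Q = [20 -6; -6 5]
S = H·P̄·Hᵀ + R = [6 11; 11 42]
K = P̄·Hᵀ·S⁻¹ = [34/131 -90/131; 89/131 11/131]
x' − x̄ = [-798/131, 377/131] = K·y
y = (KᵀK)⁻¹·Kᵀ·(x' − x̄) = [3, 10]
z = y + H·x̄ = [3, 10] + [-2, -8] = [1, 2]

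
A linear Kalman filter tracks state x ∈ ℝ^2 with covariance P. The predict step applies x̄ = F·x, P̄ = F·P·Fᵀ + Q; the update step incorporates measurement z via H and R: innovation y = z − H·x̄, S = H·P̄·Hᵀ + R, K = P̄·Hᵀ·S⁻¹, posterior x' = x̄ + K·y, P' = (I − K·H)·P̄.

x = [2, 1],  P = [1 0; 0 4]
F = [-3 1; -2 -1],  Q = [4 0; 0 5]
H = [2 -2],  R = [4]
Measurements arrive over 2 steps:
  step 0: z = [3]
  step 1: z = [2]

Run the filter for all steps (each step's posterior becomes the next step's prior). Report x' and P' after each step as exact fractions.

step 0: x' = [-25/6, -101/18], P' = [26/3 73/9; 73/9 230/27]
step 1: x' = [3313/1096, 663/274], P' = [20373/548 5159/137; 5159/137 5355/137]

step 0: x̄ = F·x = [-5, -5]
step 0: P̄ = F·P·Fᵀ + Q = [17 2; 2 13]
step 0: y = z − H·x̄ = [3]
step 0: S = H·P̄·Hᵀ + R = [108]
step 0: K = P̄·Hᵀ·S⁻¹ = [5/18; -11/54]
step 0: x' = x̄ + K·y = [-25/6, -101/18]
step 0: P' = (I − K·H)·P̄ = [26/3 73/9; 73/9 230/27]
step 1: x̄ = F·x = [62/9, 251/18]
step 1: P̄ = F·P·Fᵀ + Q = [1130/27 1393/27; 1393/27 2177/27]
step 1: y = z − H·x̄ = [145/9]
step 1: S = H·P̄·Hᵀ + R = [2192/27]
step 1: K = P̄·Hᵀ·S⁻¹ = [-263/1096; -98/137]
step 1: x' = x̄ + K·y = [3313/1096, 663/274]
step 1: P' = (I − K·H)·P̄ = [20373/548 5159/137; 5159/137 5355/137]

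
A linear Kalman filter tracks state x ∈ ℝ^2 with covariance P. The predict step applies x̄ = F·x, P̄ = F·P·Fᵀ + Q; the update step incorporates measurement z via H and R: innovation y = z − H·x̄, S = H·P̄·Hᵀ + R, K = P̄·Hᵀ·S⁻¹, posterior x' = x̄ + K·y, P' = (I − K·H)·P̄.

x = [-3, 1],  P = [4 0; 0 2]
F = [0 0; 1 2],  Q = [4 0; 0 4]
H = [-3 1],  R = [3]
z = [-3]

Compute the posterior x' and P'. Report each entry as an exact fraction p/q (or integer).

x̄ = F·x = [0, -1]
P̄ = F·P·Fᵀ + Q = [4 0; 0 16]
y = z − H·x̄ = [-2]
S = H·P̄·Hᵀ + R = [55]
K = P̄·Hᵀ·S⁻¹ = [-12/55; 16/55]
x' = x̄ + K·y = [24/55, -87/55]
P' = (I − K·H)·P̄ = [76/55 192/55; 192/55 624/55]

x' = [24/55, -87/55]
P' = [76/55 192/55; 192/55 624/55]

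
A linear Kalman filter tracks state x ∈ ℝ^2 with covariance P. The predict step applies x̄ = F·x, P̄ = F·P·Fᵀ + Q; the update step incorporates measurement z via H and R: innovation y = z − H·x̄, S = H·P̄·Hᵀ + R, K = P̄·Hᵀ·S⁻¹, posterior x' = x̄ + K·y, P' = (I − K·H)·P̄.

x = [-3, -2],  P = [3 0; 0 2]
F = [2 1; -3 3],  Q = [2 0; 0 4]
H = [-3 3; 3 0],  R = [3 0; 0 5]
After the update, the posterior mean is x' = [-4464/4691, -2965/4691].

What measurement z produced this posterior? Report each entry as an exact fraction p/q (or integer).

z = [1, -2]

x̄ = F·x = [-8, 3]
P̄ = F·P·Fᵀ + Q = [16 -12; -12 49]
S = H·P̄·Hᵀ + R = [804 -252; -252 149]
K = P̄·Hᵀ·S⁻¹ = [-35/4691 1452/4691; 6065/18764 1431/4691]
x' − x̄ = [33064/4691, -17038/4691] = K·y
y = (KᵀK)⁻¹·Kᵀ·(x' − x̄) = [-32, 22]
z = y + H·x̄ = [-32, 22] + [33, -24] = [1, -2]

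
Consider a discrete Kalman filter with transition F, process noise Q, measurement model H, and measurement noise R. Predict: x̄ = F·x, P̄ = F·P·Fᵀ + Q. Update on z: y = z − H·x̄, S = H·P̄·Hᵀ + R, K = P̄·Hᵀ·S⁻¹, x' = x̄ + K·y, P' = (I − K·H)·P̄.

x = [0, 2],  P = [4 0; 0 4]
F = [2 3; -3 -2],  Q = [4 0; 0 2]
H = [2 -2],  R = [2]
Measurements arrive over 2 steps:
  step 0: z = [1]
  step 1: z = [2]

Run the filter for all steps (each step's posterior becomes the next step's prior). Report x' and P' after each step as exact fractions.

step 0: x' = [502/413, 286/413], P' = [1496/413 1392/413; 1392/413 1494/413]
step 1: x' = [64930/294069, -232666/294069], P' = [514082/294069 440260/294069; 440260/294069 513266/294069]

step 0: x̄ = F·x = [6, -4]
step 0: P̄ = F·P·Fᵀ + Q = [56 -48; -48 54]
step 0: y = z − H·x̄ = [-19]
step 0: S = H·P̄·Hᵀ + R = [826]
step 0: K = P̄·Hᵀ·S⁻¹ = [104/413; -102/413]
step 0: x' = x̄ + K·y = [502/413, 286/413]
step 0: P' = (I − K·H)·P̄ = [1496/413 1392/413; 1392/413 1494/413]
step 1: x̄ = F·x = [266/59, -2078/413]
step 1: P̄ = F·P·Fᵀ + Q = [5398/59 -5148/59; -5148/59 36970/413]
step 1: y = z − H·x̄ = [-7054/413]
step 1: S = H·P̄·Hᵀ + R = [588138/413]
step 1: K = P̄·Hᵀ·S⁻¹ = [73822/294069; -73006/294069]
step 1: x' = x̄ + K·y = [64930/294069, -232666/294069]
step 1: P' = (I − K·H)·P̄ = [514082/294069 440260/294069; 440260/294069 513266/294069]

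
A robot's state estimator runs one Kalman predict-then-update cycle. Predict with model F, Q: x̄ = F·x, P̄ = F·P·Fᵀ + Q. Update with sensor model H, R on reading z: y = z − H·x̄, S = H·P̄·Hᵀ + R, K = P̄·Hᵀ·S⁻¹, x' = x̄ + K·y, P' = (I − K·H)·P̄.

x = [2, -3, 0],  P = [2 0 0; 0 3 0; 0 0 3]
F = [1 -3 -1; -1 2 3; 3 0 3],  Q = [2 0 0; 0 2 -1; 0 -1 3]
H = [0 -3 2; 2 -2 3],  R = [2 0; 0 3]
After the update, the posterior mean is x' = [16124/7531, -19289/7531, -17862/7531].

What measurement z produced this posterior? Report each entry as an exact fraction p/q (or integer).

z = [3, 2]

x̄ = F·x = [11, -8, 6]
P̄ = F·P·Fᵀ + Q = [34 -29 -3; -29 43 20; -3 20 48]
S = H·P̄·Hᵀ + R = [341 448; 448 699]
K = P̄·Hᵀ·S⁻¹ = [4203/37655 3609/37655; -24579/37655 11228/37655; -3748/7531 3458/7531]
x' − x̄ = [-66717/7531, 40959/7531, -63048/7531] = K·y
y = (KᵀK)⁻¹·Kᵀ·(x' − x̄) = [-33, -54]
z = y + H·x̄ = [-33, -54] + [36, 56] = [3, 2]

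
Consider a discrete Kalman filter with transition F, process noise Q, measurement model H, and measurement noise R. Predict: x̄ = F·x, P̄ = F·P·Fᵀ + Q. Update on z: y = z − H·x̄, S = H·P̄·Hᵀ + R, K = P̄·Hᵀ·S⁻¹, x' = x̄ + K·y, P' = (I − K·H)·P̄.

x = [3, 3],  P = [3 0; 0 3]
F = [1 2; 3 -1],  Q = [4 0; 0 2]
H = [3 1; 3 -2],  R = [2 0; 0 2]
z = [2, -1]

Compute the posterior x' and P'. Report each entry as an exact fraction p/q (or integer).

x' = [6523/16497, 53569/49491]
P' = [674/5499 1202/16497; 1202/16497 21692/49491]

x̄ = F·x = [9, 6]
P̄ = F·P·Fᵀ + Q = [19 3; 3 32]
y = z − H·x̄ = [-31, -16]
S = H·P̄·Hᵀ + R = [223 98; 98 265]
K = P̄·Hᵀ·S⁻¹ = [3634/16497 1831/16497; 16255/49491 -16283/49491]
x' = x̄ + K·y = [6523/16497, 53569/49491]
P' = (I − K·H)·P̄ = [674/5499 1202/16497; 1202/16497 21692/49491]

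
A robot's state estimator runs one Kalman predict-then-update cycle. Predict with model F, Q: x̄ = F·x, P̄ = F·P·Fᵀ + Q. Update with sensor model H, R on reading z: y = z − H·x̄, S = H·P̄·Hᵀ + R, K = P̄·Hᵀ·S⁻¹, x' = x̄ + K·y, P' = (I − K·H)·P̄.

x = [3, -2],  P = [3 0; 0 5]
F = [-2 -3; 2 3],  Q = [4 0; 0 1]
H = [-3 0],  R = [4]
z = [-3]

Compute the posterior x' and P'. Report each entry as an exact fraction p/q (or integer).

x' = [549/553, -513/553]
P' = [244/553 -228/553; -228/553 2833/553]

x̄ = F·x = [0, 0]
P̄ = F·P·Fᵀ + Q = [61 -57; -57 58]
y = z − H·x̄ = [-3]
S = H·P̄·Hᵀ + R = [553]
K = P̄·Hᵀ·S⁻¹ = [-183/553; 171/553]
x' = x̄ + K·y = [549/553, -513/553]
P' = (I − K·H)·P̄ = [244/553 -228/553; -228/553 2833/553]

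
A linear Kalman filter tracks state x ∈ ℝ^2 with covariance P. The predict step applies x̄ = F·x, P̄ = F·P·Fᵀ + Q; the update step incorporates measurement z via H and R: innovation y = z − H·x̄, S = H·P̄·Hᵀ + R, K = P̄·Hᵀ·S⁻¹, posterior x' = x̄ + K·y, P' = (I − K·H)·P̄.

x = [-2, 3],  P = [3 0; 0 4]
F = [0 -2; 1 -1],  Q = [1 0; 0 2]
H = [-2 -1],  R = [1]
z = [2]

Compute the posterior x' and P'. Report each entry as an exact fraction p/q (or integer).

x̄ = F·x = [-6, -5]
P̄ = F·P·Fᵀ + Q = [17 8; 8 9]
y = z − H·x̄ = [-15]
S = H·P̄·Hᵀ + R = [110]
K = P̄·Hᵀ·S⁻¹ = [-21/55; -5/22]
x' = x̄ + K·y = [-3/11, -35/22]
P' = (I − K·H)·P̄ = [53/55 -17/11; -17/11 73/22]

x' = [-3/11, -35/22]
P' = [53/55 -17/11; -17/11 73/22]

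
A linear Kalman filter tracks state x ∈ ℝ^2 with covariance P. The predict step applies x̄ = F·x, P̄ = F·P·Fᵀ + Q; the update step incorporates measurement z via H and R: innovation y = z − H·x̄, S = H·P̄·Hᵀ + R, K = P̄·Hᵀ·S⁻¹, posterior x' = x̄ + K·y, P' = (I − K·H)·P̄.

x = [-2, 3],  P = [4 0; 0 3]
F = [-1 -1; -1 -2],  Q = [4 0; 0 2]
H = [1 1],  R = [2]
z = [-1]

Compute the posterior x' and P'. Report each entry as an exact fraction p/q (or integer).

x̄ = F·x = [-1, -4]
P̄ = F·P·Fᵀ + Q = [11 10; 10 18]
y = z − H·x̄ = [4]
S = H·P̄·Hᵀ + R = [51]
K = P̄·Hᵀ·S⁻¹ = [7/17; 28/51]
x' = x̄ + K·y = [11/17, -92/51]
P' = (I − K·H)·P̄ = [40/17 -26/17; -26/17 134/51]

x' = [11/17, -92/51]
P' = [40/17 -26/17; -26/17 134/51]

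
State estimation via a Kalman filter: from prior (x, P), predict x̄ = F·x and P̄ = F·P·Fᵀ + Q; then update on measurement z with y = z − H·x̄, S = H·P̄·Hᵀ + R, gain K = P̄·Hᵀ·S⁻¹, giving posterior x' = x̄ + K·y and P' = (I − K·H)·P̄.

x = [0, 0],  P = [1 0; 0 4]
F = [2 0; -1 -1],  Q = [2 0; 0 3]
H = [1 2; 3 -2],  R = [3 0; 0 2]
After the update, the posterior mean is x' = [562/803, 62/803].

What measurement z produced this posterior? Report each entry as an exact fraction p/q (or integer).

z = [1, 2]

x̄ = F·x = [0, 0]
P̄ = F·P·Fᵀ + Q = [6 -2; -2 8]
S = H·P̄·Hᵀ + R = [33 -22; -22 112]
K = P̄·Hᵀ·S⁻¹ = [177/803 35/146; 271/803 -19/146]
x' − x̄ = [562/803, 62/803] = K·y
y = (KᵀK)⁻¹·Kᵀ·(x' − x̄) = [1, 2]
z = y + H·x̄ = [1, 2] + [0, 0] = [1, 2]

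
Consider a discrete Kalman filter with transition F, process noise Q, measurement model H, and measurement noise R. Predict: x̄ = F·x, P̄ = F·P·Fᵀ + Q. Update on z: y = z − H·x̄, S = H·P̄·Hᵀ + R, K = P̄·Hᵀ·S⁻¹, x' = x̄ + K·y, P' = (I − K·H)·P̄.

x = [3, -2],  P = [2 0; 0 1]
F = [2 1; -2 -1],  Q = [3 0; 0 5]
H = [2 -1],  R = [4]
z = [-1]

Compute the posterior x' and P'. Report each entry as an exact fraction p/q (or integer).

x̄ = F·x = [4, -4]
P̄ = F·P·Fᵀ + Q = [12 -9; -9 14]
y = z − H·x̄ = [-13]
S = H·P̄·Hᵀ + R = [102]
K = P̄·Hᵀ·S⁻¹ = [11/34; -16/51]
x' = x̄ + K·y = [-7/34, 4/51]
P' = (I − K·H)·P̄ = [45/34 23/17; 23/17 202/51]

x' = [-7/34, 4/51]
P' = [45/34 23/17; 23/17 202/51]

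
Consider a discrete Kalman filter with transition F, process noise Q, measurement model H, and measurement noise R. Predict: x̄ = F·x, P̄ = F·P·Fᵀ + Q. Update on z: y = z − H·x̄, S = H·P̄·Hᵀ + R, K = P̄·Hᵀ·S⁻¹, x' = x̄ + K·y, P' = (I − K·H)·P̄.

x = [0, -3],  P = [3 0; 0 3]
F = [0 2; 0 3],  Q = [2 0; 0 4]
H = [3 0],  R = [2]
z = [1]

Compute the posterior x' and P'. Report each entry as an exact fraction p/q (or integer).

x̄ = F·x = [-6, -9]
P̄ = F·P·Fᵀ + Q = [14 18; 18 31]
y = z − H·x̄ = [19]
S = H·P̄·Hᵀ + R = [128]
K = P̄·Hᵀ·S⁻¹ = [21/64; 27/64]
x' = x̄ + K·y = [15/64, -63/64]
P' = (I − K·H)·P̄ = [7/32 9/32; 9/32 263/32]

x' = [15/64, -63/64]
P' = [7/32 9/32; 9/32 263/32]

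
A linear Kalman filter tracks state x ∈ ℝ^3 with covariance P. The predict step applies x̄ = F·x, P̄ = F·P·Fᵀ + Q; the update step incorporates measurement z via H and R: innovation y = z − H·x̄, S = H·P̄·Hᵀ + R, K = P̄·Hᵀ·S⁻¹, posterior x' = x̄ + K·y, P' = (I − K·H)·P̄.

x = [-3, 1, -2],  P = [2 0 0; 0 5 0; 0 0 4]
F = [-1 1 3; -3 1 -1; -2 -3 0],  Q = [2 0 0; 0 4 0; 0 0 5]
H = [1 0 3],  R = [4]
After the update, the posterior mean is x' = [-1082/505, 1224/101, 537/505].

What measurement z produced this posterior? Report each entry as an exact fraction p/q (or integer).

z = [1]

x̄ = F·x = [-2, 12, 3]
P̄ = F·P·Fᵀ + Q = [45 -1 -11; -1 31 -3; -11 -3 58]
S = H·P̄·Hᵀ + R = [505]
K = P̄·Hᵀ·S⁻¹ = [12/505; -2/101; 163/505]
x' − x̄ = [-72/505, 12/101, -978/505] = K·y
y = (KᵀK)⁻¹·Kᵀ·(x' − x̄) = [-6]
z = y + H·x̄ = [-6] + [7] = [1]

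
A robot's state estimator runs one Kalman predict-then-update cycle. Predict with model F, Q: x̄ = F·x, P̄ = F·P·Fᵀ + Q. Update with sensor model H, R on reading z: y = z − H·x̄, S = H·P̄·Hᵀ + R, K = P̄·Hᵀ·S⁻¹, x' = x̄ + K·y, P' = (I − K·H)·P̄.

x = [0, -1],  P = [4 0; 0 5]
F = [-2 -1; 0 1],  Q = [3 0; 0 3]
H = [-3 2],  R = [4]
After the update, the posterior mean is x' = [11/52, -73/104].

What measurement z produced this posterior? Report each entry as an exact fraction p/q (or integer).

x̄ = F·x = [1, -1]
P̄ = F·P·Fᵀ + Q = [24 -5; -5 8]
S = H·P̄·Hᵀ + R = [312]
K = P̄·Hᵀ·S⁻¹ = [-41/156; 31/312]
x' − x̄ = [-41/52, 31/104] = K·y
y = (KᵀK)⁻¹·Kᵀ·(x' − x̄) = [3]
z = y + H·x̄ = [3] + [-5] = [-2]

z = [-2]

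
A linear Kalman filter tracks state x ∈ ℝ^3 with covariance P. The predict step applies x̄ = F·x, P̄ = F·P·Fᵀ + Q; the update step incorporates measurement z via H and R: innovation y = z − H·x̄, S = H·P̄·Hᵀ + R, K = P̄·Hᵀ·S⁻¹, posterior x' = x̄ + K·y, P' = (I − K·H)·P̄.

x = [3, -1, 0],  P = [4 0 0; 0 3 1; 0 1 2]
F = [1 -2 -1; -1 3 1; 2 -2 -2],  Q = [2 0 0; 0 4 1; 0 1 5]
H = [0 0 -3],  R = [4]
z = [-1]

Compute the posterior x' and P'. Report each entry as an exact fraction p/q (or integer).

x' = [31/89, -117/445, 179/445]
P' = [516/89 -583/89 24/89; -583/89 6814/445 -148/445; 24/89 -148/445 196/445]

x̄ = F·x = [5, -6, 8]
P̄ = F·P·Fᵀ + Q = [24 -29 30; -29 43 -37; 30 -37 49]
y = z − H·x̄ = [23]
S = H·P̄·Hᵀ + R = [445]
K = P̄·Hᵀ·S⁻¹ = [-18/89; 111/445; -147/445]
x' = x̄ + K·y = [31/89, -117/445, 179/445]
P' = (I − K·H)·P̄ = [516/89 -583/89 24/89; -583/89 6814/445 -148/445; 24/89 -148/445 196/445]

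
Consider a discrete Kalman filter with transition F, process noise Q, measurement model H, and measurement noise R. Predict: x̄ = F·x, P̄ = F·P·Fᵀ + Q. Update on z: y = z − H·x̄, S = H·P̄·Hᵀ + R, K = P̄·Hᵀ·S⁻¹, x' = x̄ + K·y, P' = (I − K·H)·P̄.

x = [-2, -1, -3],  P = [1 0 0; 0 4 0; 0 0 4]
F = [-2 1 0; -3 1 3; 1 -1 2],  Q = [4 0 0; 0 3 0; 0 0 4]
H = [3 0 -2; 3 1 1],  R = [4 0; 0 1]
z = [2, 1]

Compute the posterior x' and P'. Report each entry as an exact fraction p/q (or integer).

x̄ = F·x = [3, -4, -7]
P̄ = F·P·Fᵀ + Q = [12 10 -6; 10 52 17; -6 17 25]
y = z − H·x̄ = [-21, 3]
S = H·P̄·Hᵀ + R = [284 72; 72 244]
K = P̄·Hᵀ·S⁻¹ = [552/4007 494/4007; -1013/8014 7101/16028; -1145/4007 732/4007]
x' = x̄ + K·y = [1911/4007, -263/16028, -1808/4007]
P' = (I − K·H)·P̄ = [1828/4007 -6628/4007 1638/4007; -6628/4007 122353/16028 -8929/4007; 1638/4007 -8929/4007 4747/4007]

x' = [1911/4007, -263/16028, -1808/4007]
P' = [1828/4007 -6628/4007 1638/4007; -6628/4007 122353/16028 -8929/4007; 1638/4007 -8929/4007 4747/4007]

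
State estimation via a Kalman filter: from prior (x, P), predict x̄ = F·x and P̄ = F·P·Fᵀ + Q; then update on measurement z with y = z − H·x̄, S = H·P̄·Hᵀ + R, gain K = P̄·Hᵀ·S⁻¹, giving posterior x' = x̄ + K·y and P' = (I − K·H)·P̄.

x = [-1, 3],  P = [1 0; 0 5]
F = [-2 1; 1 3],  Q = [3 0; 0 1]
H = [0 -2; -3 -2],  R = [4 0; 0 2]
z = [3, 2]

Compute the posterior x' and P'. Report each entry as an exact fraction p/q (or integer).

x' = [1632/4103, -12461/8206]
P' = [2394/4103 -2344/4103; -2344/4103 3649/4103]

x̄ = F·x = [5, 8]
P̄ = F·P·Fᵀ + Q = [12 13; 13 47]
y = z − H·x̄ = [19, 33]
S = H·P̄·Hᵀ + R = [192 266; 266 454]
K = P̄·Hᵀ·S⁻¹ = [1172/4103 -1247/4103; -3649/8206 -133/4103]
x' = x̄ + K·y = [1632/4103, -12461/8206]
P' = (I − K·H)·P̄ = [2394/4103 -2344/4103; -2344/4103 3649/4103]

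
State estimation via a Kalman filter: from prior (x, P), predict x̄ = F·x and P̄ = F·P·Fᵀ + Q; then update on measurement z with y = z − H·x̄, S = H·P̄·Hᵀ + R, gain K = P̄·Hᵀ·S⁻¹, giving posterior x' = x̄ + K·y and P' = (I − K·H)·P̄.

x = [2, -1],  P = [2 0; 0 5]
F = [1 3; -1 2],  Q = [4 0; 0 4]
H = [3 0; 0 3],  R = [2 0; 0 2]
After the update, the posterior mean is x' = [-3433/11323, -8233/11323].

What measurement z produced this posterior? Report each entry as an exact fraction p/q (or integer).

z = [-1, -2]

x̄ = F·x = [-1, -4]
P̄ = F·P·Fᵀ + Q = [51 28; 28 26]
S = H·P̄·Hᵀ + R = [461 252; 252 236]
K = P̄·Hᵀ·S⁻¹ = [3735/11323 42/11323; 42/11323 7395/22646]
x' − x̄ = [7890/11323, 37059/11323] = K·y
y = (KᵀK)⁻¹·Kᵀ·(x' − x̄) = [2, 10]
z = y + H·x̄ = [2, 10] + [-3, -12] = [-1, -2]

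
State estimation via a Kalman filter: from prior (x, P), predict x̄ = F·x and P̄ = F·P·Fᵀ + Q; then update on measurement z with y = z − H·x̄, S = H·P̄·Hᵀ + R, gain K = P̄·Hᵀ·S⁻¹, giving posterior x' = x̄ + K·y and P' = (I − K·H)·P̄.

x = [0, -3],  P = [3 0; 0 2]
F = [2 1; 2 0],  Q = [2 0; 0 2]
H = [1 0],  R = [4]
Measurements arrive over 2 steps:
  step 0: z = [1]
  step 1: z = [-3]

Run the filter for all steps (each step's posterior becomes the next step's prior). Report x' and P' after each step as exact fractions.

step 0: x̄ = F·x = [-3, 0]
step 0: P̄ = F·P·Fᵀ + Q = [16 12; 12 14]
step 0: y = z − H·x̄ = [4]
step 0: S = H·P̄·Hᵀ + R = [20]
step 0: K = P̄·Hᵀ·S⁻¹ = [4/5; 3/5]
step 0: x' = x̄ + K·y = [1/5, 12/5]
step 0: P' = (I − K·H)·P̄ = [16/5 12/5; 12/5 34/5]
step 1: x̄ = F·x = [14/5, 2/5]
step 1: P̄ = F·P·Fᵀ + Q = [156/5 88/5; 88/5 74/5]
step 1: y = z − H·x̄ = [-29/5]
step 1: S = H·P̄·Hᵀ + R = [176/5]
step 1: K = P̄·Hᵀ·S⁻¹ = [39/44; 1/2]
step 1: x' = x̄ + K·y = [-103/44, -5/2]
step 1: P' = (I − K·H)·P̄ = [39/11 2; 2 6]

step 0: x' = [1/5, 12/5], P' = [16/5 12/5; 12/5 34/5]
step 1: x' = [-103/44, -5/2], P' = [39/11 2; 2 6]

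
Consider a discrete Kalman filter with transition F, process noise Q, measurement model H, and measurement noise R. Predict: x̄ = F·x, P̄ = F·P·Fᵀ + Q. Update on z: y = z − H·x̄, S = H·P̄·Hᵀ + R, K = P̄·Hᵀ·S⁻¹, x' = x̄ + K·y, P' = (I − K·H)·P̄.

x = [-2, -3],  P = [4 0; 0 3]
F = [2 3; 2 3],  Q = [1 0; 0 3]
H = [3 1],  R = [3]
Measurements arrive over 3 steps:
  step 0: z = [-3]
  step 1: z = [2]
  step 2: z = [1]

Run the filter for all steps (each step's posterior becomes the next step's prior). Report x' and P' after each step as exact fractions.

step 0: x' = [-564/703, -564/703], P' = [307/703 -396/703; -396/703 1713/703]
step 1: x' = [90902/200833, 90902/200833], P' = [87469/200833 -113364/200833; -113364/200833 489135/200833]
step 2: x' = [15532921/57280063, 15532921/57280063], P' = [24947059/57280063 -32333004/57280063; -32333004/57280063 139507185/57280063]

step 0: x̄ = F·x = [-13, -13]
step 0: P̄ = F·P·Fᵀ + Q = [44 43; 43 46]
step 0: y = z − H·x̄ = [49]
step 0: S = H·P̄·Hᵀ + R = [703]
step 0: K = P̄·Hᵀ·S⁻¹ = [175/703; 175/703]
step 0: x' = x̄ + K·y = [-564/703, -564/703]
step 0: P' = (I − K·H)·P̄ = [307/703 -396/703; -396/703 1713/703]
step 1: x̄ = F·x = [-2820/703, -2820/703]
step 1: P̄ = F·P·Fᵀ + Q = [12596/703 11893/703; 11893/703 14002/703]
step 1: y = z − H·x̄ = [12686/703]
step 1: S = H·P̄·Hᵀ + R = [200833/703]
step 1: K = P̄·Hᵀ·S⁻¹ = [49681/200833; 49681/200833]
step 1: x' = x̄ + K·y = [90902/200833, 90902/200833]
step 1: P' = (I − K·H)·P̄ = [87469/200833 -113364/200833; -113364/200833 489135/200833]
step 2: x̄ = F·x = [454510/200833, 454510/200833]
step 2: P̄ = F·P·Fᵀ + Q = [3592556/200833 3391723/200833; 3391723/200833 3994222/200833]
step 2: y = z − H·x̄ = [-1617207/200833]
step 2: S = H·P̄·Hᵀ + R = [57280063/200833]
step 2: K = P̄·Hᵀ·S⁻¹ = [14169391/57280063; 14169391/57280063]
step 2: x' = x̄ + K·y = [15532921/57280063, 15532921/57280063]
step 2: P' = (I − K·H)·P̄ = [24947059/57280063 -32333004/57280063; -32333004/57280063 139507185/57280063]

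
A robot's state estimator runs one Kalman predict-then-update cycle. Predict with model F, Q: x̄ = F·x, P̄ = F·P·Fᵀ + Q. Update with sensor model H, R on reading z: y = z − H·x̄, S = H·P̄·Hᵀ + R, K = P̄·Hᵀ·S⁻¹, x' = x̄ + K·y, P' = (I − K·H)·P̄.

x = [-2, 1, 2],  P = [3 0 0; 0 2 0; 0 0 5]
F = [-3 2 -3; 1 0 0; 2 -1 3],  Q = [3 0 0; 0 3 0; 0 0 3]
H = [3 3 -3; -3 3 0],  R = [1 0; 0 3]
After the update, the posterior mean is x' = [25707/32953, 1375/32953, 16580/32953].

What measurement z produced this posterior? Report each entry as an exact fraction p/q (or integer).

x̄ = F·x = [2, -2, 1]
P̄ = F·P·Fᵀ + Q = [83 -9 -67; -9 6 6; -67 6 62]
S = H·P̄·Hᵀ + R = [2296 -1350; -1350 966]
K = P̄·Hᵀ·S⁻¹ = [6003/65906 -10441/65906; 2889/32953 11145/65906; -5067/32953 779/65906]
x' − x̄ = [-40199/32953, 67281/32953, -16373/32953] = K·y
y = (KᵀK)⁻¹·Kᵀ·(x' − x̄) = [4, 10]
z = y + H·x̄ = [4, 10] + [-3, -12] = [1, -2]

z = [1, -2]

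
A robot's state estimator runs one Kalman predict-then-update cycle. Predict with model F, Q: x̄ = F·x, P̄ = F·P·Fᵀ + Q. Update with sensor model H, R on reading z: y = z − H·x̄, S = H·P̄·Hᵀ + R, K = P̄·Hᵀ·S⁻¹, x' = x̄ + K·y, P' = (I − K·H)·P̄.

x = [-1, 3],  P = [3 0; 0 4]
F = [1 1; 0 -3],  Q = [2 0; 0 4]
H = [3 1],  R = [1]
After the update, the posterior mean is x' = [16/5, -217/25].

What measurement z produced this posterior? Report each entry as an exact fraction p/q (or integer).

x̄ = F·x = [2, -9]
P̄ = F·P·Fᵀ + Q = [9 -12; -12 40]
S = H·P̄·Hᵀ + R = [50]
K = P̄·Hᵀ·S⁻¹ = [3/10; 2/25]
x' − x̄ = [6/5, 8/25] = K·y
y = (KᵀK)⁻¹·Kᵀ·(x' − x̄) = [4]
z = y + H·x̄ = [4] + [-3] = [1]

z = [1]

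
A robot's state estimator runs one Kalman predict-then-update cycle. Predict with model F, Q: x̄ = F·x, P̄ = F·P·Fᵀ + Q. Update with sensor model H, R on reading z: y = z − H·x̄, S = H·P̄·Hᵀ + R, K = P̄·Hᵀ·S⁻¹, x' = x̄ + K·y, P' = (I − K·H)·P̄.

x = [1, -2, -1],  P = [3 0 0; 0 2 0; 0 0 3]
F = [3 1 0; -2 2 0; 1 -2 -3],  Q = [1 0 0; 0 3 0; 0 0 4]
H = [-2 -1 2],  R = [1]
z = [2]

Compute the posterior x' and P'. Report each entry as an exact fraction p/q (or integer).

x' = [115/34, -609/136, 37/17]
P' = [429/17 -1159/68 283/17; -1159/68 5727/272 -223/34; 283/17 -223/34 230/17]

x̄ = F·x = [1, -6, 8]
P̄ = F·P·Fᵀ + Q = [30 -14 5; -14 23 -14; 5 -14 42]
y = z − H·x̄ = [-18]
S = H·P̄·Hᵀ + R = [272]
K = P̄·Hᵀ·S⁻¹ = [-9/68; -23/272; 11/34]
x' = x̄ + K·y = [115/34, -609/136, 37/17]
P' = (I − K·H)·P̄ = [429/17 -1159/68 283/17; -1159/68 5727/272 -223/34; 283/17 -223/34 230/17]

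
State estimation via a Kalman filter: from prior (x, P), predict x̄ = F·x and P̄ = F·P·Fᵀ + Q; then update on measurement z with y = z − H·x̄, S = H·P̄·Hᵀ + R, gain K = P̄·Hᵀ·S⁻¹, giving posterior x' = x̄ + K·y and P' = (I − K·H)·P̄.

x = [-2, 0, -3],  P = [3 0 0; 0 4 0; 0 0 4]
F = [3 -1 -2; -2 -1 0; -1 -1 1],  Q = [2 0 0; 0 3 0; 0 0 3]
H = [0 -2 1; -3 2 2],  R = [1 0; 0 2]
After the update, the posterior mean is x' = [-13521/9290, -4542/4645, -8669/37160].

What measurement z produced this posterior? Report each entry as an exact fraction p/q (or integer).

z = [2, 2]

x̄ = F·x = [0, 4, -1]
P̄ = F·P·Fᵀ + Q = [49 -14 -13; -14 19 10; -13 10 14]
S = H·P̄·Hᵀ + R = [51 -113; -113 979]
K = P̄·Hᵀ·S⁻¹ = [-2007/9290 -2139/9290; -2014/4645 242/4645; 3957/37160 3759/37160]
x' − x̄ = [-13521/9290, -23122/4645, 28491/37160] = K·y
y = (KᵀK)⁻¹·Kᵀ·(x' − x̄) = [11, -4]
z = y + H·x̄ = [11, -4] + [-9, 6] = [2, 2]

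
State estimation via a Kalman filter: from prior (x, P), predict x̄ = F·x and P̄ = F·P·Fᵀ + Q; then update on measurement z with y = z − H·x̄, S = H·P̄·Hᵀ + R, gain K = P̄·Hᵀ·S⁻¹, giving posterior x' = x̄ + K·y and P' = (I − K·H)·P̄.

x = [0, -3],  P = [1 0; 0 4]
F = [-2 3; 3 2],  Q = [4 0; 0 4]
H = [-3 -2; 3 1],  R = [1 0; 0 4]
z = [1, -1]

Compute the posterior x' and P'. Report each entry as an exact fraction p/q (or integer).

x' = [-3561/12017, -1014/12017]
P' = [16360/12017 -25632/12017; -25632/12017 42956/12017]

x̄ = F·x = [-9, -6]
P̄ = F·P·Fᵀ + Q = [44 18; 18 29]
y = z − H·x̄ = [-38, 32]
S = H·P̄·Hᵀ + R = [729 -616; -616 537]
K = P̄·Hᵀ·S⁻¹ = [2184/12017 5862/12017; -9016/12017 -8485/12017]
x' = x̄ + K·y = [-3561/12017, -1014/12017]
P' = (I − K·H)·P̄ = [16360/12017 -25632/12017; -25632/12017 42956/12017]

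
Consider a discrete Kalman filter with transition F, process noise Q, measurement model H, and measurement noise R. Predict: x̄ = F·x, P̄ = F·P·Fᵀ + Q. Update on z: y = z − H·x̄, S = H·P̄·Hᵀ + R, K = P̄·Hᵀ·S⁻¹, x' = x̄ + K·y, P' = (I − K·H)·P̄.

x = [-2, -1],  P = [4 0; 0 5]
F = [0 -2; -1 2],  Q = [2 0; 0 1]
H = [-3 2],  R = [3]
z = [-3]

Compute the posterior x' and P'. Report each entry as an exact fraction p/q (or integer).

x̄ = F·x = [2, 0]
P̄ = F·P·Fᵀ + Q = [22 -20; -20 25]
y = z − H·x̄ = [3]
S = H·P̄·Hᵀ + R = [541]
K = P̄·Hᵀ·S⁻¹ = [-106/541; 110/541]
x' = x̄ + K·y = [764/541, 330/541]
P' = (I − K·H)·P̄ = [666/541 840/541; 840/541 1425/541]

x' = [764/541, 330/541]
P' = [666/541 840/541; 840/541 1425/541]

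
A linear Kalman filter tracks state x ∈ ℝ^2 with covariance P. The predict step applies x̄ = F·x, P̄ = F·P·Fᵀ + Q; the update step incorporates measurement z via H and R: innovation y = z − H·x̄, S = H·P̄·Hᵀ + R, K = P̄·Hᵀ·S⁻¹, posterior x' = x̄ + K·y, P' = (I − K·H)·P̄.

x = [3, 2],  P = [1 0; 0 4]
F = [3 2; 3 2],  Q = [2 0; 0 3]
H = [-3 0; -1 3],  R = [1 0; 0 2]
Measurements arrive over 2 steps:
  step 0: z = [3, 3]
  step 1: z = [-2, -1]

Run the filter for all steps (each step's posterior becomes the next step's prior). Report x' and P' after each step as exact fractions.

step 0: x' = [-5249/5614, 3719/5614], P' = [1233/11228 443/11228; 443/11228 2545/11228]
step 1: x' = [14686/23897, -16683/119485], P' = [54317/501837 18691/501837; 18691/501837 560983/2509185]

step 0: x̄ = F·x = [13, 13]
step 0: P̄ = F·P·Fᵀ + Q = [27 25; 25 28]
step 0: y = z − H·x̄ = [42, -23]
step 0: S = H·P̄·Hᵀ + R = [244 -144; -144 131]
step 0: K = P̄·Hᵀ·S⁻¹ = [-3699/11228 12/2807; -1329/11228 899/2807]
step 0: x' = x̄ + K·y = [-5249/5614, 3719/5614]
step 0: P' = (I − K·H)·P̄ = [1233/11228 443/11228; 443/11228 2545/11228]
step 1: x̄ = F·x = [-1187/802, -1187/802]
step 1: P̄ = F·P·Fᵀ + Q = [7007/1604 3799/1604; 3799/1604 8611/1604]
step 1: y = z − H·x̄ = [-5165/802, 786/401]
step 1: S = H·P̄·Hᵀ + R = [64667/1604 -6585/802; -6585/802 16230/401]
step 1: K = P̄·Hᵀ·S⁻¹ = [-54317/167279 878/501837; -18691/167279 794747/2509185]
step 1: x' = x̄ + K·y = [14686/23897, -16683/119485]
step 1: P' = (I − K·H)·P̄ = [54317/501837 18691/501837; 18691/501837 560983/2509185]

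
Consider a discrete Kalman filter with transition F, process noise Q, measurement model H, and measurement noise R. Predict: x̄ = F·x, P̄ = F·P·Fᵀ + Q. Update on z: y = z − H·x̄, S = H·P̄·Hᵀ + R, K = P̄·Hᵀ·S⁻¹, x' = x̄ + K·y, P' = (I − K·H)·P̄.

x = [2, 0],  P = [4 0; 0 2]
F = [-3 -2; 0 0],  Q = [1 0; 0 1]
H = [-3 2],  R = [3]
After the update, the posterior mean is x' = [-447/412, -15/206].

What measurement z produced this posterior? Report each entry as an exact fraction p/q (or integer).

z = [3]

x̄ = F·x = [-6, 0]
P̄ = F·P·Fᵀ + Q = [45 0; 0 1]
S = H·P̄·Hᵀ + R = [412]
K = P̄·Hᵀ·S⁻¹ = [-135/412; 1/206]
x' − x̄ = [2025/412, -15/206] = K·y
y = (KᵀK)⁻¹·Kᵀ·(x' − x̄) = [-15]
z = y + H·x̄ = [-15] + [18] = [3]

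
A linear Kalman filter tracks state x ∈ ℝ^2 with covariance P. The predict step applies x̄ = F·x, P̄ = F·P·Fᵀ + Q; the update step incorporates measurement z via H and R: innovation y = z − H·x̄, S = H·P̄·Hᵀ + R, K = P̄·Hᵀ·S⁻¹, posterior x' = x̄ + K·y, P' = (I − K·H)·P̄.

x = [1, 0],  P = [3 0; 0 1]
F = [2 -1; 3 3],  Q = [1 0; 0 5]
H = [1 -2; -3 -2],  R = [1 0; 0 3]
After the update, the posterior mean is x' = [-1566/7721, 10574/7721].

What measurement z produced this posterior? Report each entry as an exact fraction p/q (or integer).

x̄ = F·x = [2, 3]
P̄ = F·P·Fᵀ + Q = [14 15; 15 41]
S = H·P̄·Hᵀ + R = [119 182; 182 473]
K = P̄·Hᵀ·S⁻¹ = [5536/23163 -808/3309; -2859/7721 -139/1103]
x' − x̄ = [-17008/7721, -12589/7721] = K·y
y = (KᵀK)⁻¹·Kᵀ·(x' − x̄) = [1, 10]
z = y + H·x̄ = [1, 10] + [-4, -12] = [-3, -2]

z = [-3, -2]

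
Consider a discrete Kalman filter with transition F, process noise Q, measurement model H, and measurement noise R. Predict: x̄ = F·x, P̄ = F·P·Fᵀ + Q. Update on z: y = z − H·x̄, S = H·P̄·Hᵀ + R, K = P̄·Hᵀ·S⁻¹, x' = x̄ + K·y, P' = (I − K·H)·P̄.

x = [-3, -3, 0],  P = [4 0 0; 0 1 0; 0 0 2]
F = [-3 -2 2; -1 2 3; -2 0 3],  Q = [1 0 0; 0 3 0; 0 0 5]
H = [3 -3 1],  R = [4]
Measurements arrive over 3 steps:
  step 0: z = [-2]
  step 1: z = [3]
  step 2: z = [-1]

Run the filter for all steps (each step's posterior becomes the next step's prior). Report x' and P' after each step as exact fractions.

step 0: x' = [-951/445, -1273/445, -1608/445], P' = [6676/445 9023/445 7533/445; 9023/445 12904/445 11639/445; 7533/445 11639/445 12594/445]
step 1: x' = [-6369472/4037881, -14847986/4037881, -13235703/4037881], P' = [135344472/4037881 197109494/4037881 187457414/4037881; 197109494/4037881 294443646/4037881 288417732/4037881; 187457414/4037881 288417732/4037881 301784142/4037881]
step 2: x' = [-40854235583/29696219575, -46061560092/29696219575, -1800292018/1187848783], P' = [1037739171988/29696219575 1514684204287/29696219575 57801690701/1187848783; 1514684204287/29696219575 6795973423664/89088658725 266759987389/3563546349; 57801690701/1187848783 266759987389/3563546349 278790235862/3563546349]

step 0: x̄ = F·x = [15, -3, 6]
step 0: P̄ = F·P·Fᵀ + Q = [49 20 36; 20 29 26; 36 26 39]
step 0: y = z − H·x̄ = [-62]
step 0: S = H·P̄·Hᵀ + R = [445]
step 0: K = P̄·Hᵀ·S⁻¹ = [123/445; -1/445; 69/445]
step 0: x' = x̄ + K·y = [-951/445, -1273/445, -1608/445]
step 0: P' = (I − K·H)·P̄ = [6676/445 9023/445 7533/445; 9023/445 12904/445 11639/445; 7533/445 11639/445 12594/445]
step 1: x̄ = F·x = [2183/445, -6419/445, -2922/445]
step 1: P̄ = F·P·Fᵀ + Q = [87289/445 -98257/445 -16051/445; -98257/445 231351/445 92643/445; -16051/445 92643/445 51879/445]
step 1: y = z − H·x̄ = [-21549/445]
step 1: S = H·P̄·Hᵀ + R = [4037881/445]
step 1: K = P̄·Hᵀ·S⁻¹ = [540587/4037881; -896181/4037881; -274203/4037881]
step 1: x' = x̄ + K·y = [-6369472/4037881, -14847986/4037881, -13235703/4037881]
step 1: P' = (I − K·H)·P̄ = [135344472/4037881 197109494/4037881 187457414/4037881; 197109494/4037881 294443646/4037881 288417732/4037881; 187457414/4037881 288417732/4037881 301784142/4037881]
step 2: x̄ = F·x = [22332982/4037881, -63033609/4037881, -26968165/4037881]
step 2: P̄ = F·P·Fᵀ + Q = [1415532385/4037881 -2388341310/4037881 -756243114/4037881; -2388341310/4037881 5589120301/4037881 2241697912/4037881; -756243114/4037881 2241697912/4037881 1028135603/4037881]
step 2: y = z − H·x̄ = [-233169489/4037881]
step 2: S = H·P̄·Hᵀ + R = [89088658725/4037881]
step 2: K = P̄·Hᵀ·S⁻¹ = [3551792657/29696219575; -21690686921/89088658725; -318627499/3563546349]
step 2: x' = x̄ + K·y = [-40854235583/29696219575, -46061560092/29696219575, -1800292018/1187848783]
step 2: P' = (I − K·H)·P̄ = [1037739171988/29696219575 1514684204287/29696219575 57801690701/1187848783; 1514684204287/29696219575 6795973423664/89088658725 266759987389/3563546349; 57801690701/1187848783 266759987389/3563546349 278790235862/3563546349]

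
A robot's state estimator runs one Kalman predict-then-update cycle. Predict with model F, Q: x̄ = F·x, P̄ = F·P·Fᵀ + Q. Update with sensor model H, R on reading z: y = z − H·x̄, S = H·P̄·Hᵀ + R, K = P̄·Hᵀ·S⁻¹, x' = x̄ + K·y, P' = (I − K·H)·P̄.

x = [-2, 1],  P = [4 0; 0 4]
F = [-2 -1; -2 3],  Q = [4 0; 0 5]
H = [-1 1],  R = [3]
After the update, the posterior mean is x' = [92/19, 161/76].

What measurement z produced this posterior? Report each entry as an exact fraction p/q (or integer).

x̄ = F·x = [3, 7]
P̄ = F·P·Fᵀ + Q = [24 4; 4 57]
S = H·P̄·Hᵀ + R = [76]
K = P̄·Hᵀ·S⁻¹ = [-5/19; 53/76]
x' − x̄ = [35/19, -371/76] = K·y
y = (KᵀK)⁻¹·Kᵀ·(x' − x̄) = [-7]
z = y + H·x̄ = [-7] + [4] = [-3]

z = [-3]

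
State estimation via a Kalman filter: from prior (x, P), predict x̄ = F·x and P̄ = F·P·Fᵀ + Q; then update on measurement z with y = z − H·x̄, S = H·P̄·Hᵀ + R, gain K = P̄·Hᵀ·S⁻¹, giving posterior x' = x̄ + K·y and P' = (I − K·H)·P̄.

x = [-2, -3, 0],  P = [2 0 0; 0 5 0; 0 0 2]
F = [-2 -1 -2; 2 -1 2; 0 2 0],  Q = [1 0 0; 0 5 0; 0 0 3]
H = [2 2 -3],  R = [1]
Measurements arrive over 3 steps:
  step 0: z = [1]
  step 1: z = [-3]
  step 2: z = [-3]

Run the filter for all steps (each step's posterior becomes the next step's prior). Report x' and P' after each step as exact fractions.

step 0: x' = [589/138, -191/46, -151/552], P' = [1180/69 -383/23 37/138; -383/23 448/23 85/46; 37/138 85/46 815/552]
step 1: x' = [-74797/45996, 15187/15332, 6541/11499], P' = [754019/22998 -246131/7666 5399/11499; -246131/7666 266057/7666 6322/3833; 5399/11499 6322/3833 68029/45996]
step 2: x' = [8293897/13502166, -5450949/4500722, 16276711/27004332], P' = [239597357/6751083 -78249724/2250361 6796553/13502166; -78249724/2250361 84013211/2250361 7273151/4500722; 6796553/13502166 7273151/4500722 19975693/13502166]

step 0: x̄ = F·x = [7, -1, -6]
step 0: P̄ = F·P·Fᵀ + Q = [22 -11 -10; -11 26 -10; -10 -10 23]
step 0: y = z − H·x̄ = [-29]
step 0: S = H·P̄·Hᵀ + R = [552]
step 0: K = P̄·Hᵀ·S⁻¹ = [13/138; 5/46; -109/552]
step 0: x' = x̄ + K·y = [589/138, -191/46, -151/552]
step 0: P' = (I − K·H)·P̄ = [1180/69 -383/23 37/138; -383/23 448/23 85/46; 37/138 85/46 815/552]
step 1: x̄ = F·x = [-353/92, 1117/92, -191/23]
step 1: P̄ = F·P·Fᵀ + Q = [1735/46 -2621/46 466/23; -2621/46 7367/46 -2258/23; 466/23 -2258/23 1861/23]
step 1: y = z − H·x̄ = [-1024/23]
step 1: S = H·P̄·Hᵀ + R = [45996/23]
step 1: K = P̄·Hᵀ·S⁻¹ = [-571/11499; 960/3833; -9167/45996]
step 1: x' = x̄ + K·y = [-74797/45996, 15187/15332, 6541/11499]
step 1: P' = (I − K·H)·P̄ = [754019/22998 -246131/7666 5399/11499; -246131/7666 266057/7666 6322/3833; 5399/11499 6322/3833 68029/45996]
step 2: x̄ = F·x = [17235/15332, -47609/15332, 15187/7666]
step 2: P̄ = F·P·Fᵀ + Q = [419281/7666 -813449/7666 200917/3833; -813449/7666 2317841/7666 -733031/3833; 200917/3833 -733031/3833 543613/3833]
step 2: y = z − H·x̄ = [52937/7666]
step 2: S = H·P̄·Hᵀ + R = [13502166/3833]
step 2: K = P̄·Hᵀ·S⁻¹ = [-996919/13502166; 1234495/4500722; -2695067/13502166]
step 2: x' = x̄ + K·y = [8293897/13502166, -5450949/4500722, 16276711/27004332]
step 2: P' = (I − K·H)·P̄ = [239597357/6751083 -78249724/2250361 6796553/13502166; -78249724/2250361 84013211/2250361 7273151/4500722; 6796553/13502166 7273151/4500722 19975693/13502166]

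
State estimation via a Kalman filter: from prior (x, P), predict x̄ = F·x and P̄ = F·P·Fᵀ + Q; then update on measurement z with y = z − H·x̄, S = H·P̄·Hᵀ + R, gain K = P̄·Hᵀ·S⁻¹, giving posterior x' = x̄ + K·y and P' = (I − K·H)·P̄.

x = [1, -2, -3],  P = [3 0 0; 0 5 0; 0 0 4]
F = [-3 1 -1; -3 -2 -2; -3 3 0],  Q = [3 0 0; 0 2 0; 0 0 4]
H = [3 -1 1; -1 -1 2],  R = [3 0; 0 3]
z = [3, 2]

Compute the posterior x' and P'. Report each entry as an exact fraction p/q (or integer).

x' = [32246/55777, -7211/55777, 62032/55777]
P' = [37333/55777 118882/55777 60118/55777; 118882/55777 1317281/111554 343933/55777; 60118/55777 343933/55777 211771/55777]

x̄ = F·x = [-2, 7, -9]
P̄ = F·P·Fᵀ + Q = [39 25 42; 25 65 -3; 42 -3 76]
y = z − H·x̄ = [25, 25]
S = H·P̄·Hᵀ + R = [603 269; 269 305]
K = P̄·Hᵀ·S⁻¹ = [17745/55777 -11993/55777; 27959/111554 -59771/111554; 16064/55777 6497/55777]
x' = x̄ + K·y = [32246/55777, -7211/55777, 62032/55777]
P' = (I − K·H)·P̄ = [37333/55777 118882/55777 60118/55777; 118882/55777 1317281/111554 343933/55777; 60118/55777 343933/55777 211771/55777]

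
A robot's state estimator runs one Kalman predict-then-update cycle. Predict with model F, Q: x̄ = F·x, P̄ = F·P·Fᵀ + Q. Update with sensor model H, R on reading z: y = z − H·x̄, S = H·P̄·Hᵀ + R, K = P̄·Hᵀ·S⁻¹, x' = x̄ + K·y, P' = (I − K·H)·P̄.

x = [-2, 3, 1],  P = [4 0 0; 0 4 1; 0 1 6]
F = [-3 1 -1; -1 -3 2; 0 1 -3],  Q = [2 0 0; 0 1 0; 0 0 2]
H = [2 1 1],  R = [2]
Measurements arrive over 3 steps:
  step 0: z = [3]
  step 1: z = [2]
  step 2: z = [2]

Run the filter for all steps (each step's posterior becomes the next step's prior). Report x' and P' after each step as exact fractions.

step 0: x' = [1280/263, -1331/263, -424/263], P' = [1489/263 -2047/263 -725/263; -2047/263 13935/263 -9837/263; -725/263 -9837/263 11393/263]
step 1: x' = [134699/49489, -1535647/49489, 1359751/49489], P' = [673249/148467 -868880/148467 -280138/148467; -868880/148467 33989206/148467 -32613880/148467; -280138/148467 -32613880/148467 33437512/148467]
step 2: x' = [146869220/81022771, -1275990960/81022771, 1136616376/81022771], P' = [1297316585/324091084 -868191585/81022771 326776405/81022771; -868191585/81022771 23224542498/81022771 -21740386200/81022771; 326776405/81022771 -21740386200/81022771 21286471112/81022771]

step 0: x̄ = F·x = [8, -5, 0]
step 0: P̄ = F·P·Fᵀ + Q = [46 -7 18; -7 53 -37; 18 -37 54]
step 0: y = z − H·x̄ = [-8]
step 0: S = H·P̄·Hᵀ + R = [263]
step 0: K = P̄·Hᵀ·S⁻¹ = [103/263; 2/263; 53/263]
step 0: x' = x̄ + K·y = [1280/263, -1331/263, -424/263]
step 0: P' = (I − K·H)·P̄ = [1489/263 -2047/263 -725/263; -2047/263 13935/263 -9837/263; -725/263 -9837/263 11393/263]
step 1: x̄ = F·x = [-4747/263, 1865/263, -59/263]
step 1: P̄ = F·P·Fᵀ + Q = [66861/263 -122060/263 87078/263; -122060/263 281401/263 -218498/263; 87078/263 -218498/263 176020/263]
step 1: y = z − H·x̄ = [8214/263]
step 1: S = H·P̄·Hᵀ + R = [148467/263]
step 1: K = P̄·Hᵀ·S⁻¹ = [98740/148467; -181217/148467; 131678/148467]
step 1: x' = x̄ + K·y = [134699/49489, -1535647/49489, 1359751/49489]
step 1: P' = (I − K·H)·P̄ = [673249/148467 -868880/148467 -280138/148467; -868880/148467 33989206/148467 -32613880/148467; -280138/148467 -32613880/148467 33437512/148467]
step 2: x̄ = F·x = [-3299495/49489, 7191744/49489, -5614900/49489]
step 2: P̄ = F·P·Fᵀ + Q = [142543105/148467 -111814215/49489 264842660/148467; -111814215/49489 275916150/49489 -220438968/49489; 264842660/148467 -220438968/49489 530907028/148467]
step 2: y = z − H·x̄ = [5121124/49489]
step 2: S = H·P̄·Hᵀ + R = [324091084/148467]
step 2: K = P̄·Hᵀ·S⁻¹ = [214486225/324091084; -126113436/81022771; 99818861/81022771]
step 2: x' = x̄ + K·y = [146869220/81022771, -1275990960/81022771, 1136616376/81022771]
step 2: P' = (I − K·H)·P̄ = [1297316585/324091084 -868191585/81022771 326776405/81022771; -868191585/81022771 23224542498/81022771 -21740386200/81022771; 326776405/81022771 -21740386200/81022771 21286471112/81022771]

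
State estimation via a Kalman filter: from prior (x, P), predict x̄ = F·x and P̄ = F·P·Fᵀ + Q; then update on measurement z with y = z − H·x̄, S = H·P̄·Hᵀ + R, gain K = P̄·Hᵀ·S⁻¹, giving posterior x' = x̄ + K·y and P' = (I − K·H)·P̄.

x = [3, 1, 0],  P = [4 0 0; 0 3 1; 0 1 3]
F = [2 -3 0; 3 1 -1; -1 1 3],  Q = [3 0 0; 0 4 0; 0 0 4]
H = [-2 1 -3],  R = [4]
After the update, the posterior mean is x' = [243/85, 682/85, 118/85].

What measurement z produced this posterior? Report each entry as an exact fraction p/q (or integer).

x̄ = F·x = [3, 10, -2]
P̄ = F·P·Fᵀ + Q = [46 18 -26; 18 44 -16; -26 -16 44]
S = H·P̄·Hᵀ + R = [340]
K = P̄·Hᵀ·S⁻¹ = [1/85; 14/85; -24/85]
x' − x̄ = [-12/85, -168/85, 288/85] = K·y
y = (KᵀK)⁻¹·Kᵀ·(x' − x̄) = [-12]
z = y + H·x̄ = [-12] + [10] = [-2]

z = [-2]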